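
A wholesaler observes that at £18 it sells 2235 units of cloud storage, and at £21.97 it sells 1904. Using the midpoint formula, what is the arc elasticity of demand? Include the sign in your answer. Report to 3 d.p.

ΔQ = 1904 − 2235 = -331; ΔP = 21.97 − 18 = 3.97.
Midpoints: P̄ = 19.98, Q̄ = 2069.5.
ε = (ΔQ/ΔP)(P̄/Q̄) = (-331/3.97)(19.98/2069.5).

-0.805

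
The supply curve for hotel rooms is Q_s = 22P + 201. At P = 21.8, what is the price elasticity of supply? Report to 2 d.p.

0.70

At P = 21.8, Q_s = 680.60.
dQ_s/dP = 22.
ε_s = (dQ_s/dP)(P/Q_s) = (22)(21.8/680.60).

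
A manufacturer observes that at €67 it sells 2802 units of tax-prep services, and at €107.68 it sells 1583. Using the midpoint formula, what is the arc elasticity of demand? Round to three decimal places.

-1.194

ΔQ = 1583 − 2802 = -1219; ΔP = 107.68 − 67 = 40.68.
Midpoints: P̄ = 87.34, Q̄ = 2192.5.
ε = (ΔQ/ΔP)(P̄/Q̄) = (-1219/40.68)(87.34/2192.5).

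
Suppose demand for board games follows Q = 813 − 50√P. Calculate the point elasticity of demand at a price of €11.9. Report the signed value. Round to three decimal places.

At P = 11.9, Q = 640.518.
dQ/dP = −50/(2√P) = -7.247.
ε = (dQ/dP)(P/Q) = (-7.247)(11.9/640.518).
|ε| < 1, so demand is inelastic at this price.

-0.135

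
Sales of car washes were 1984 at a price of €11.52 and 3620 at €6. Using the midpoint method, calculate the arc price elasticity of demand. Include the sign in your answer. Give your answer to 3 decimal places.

ΔQ = 3620 − 1984 = 1636; ΔP = 6 − 11.52 = -5.52.
Midpoints: P̄ = 8.76, Q̄ = 2802.0.
ε = (ΔQ/ΔP)(P̄/Q̄) = (1636/-5.52)(8.76/2802.0).

-0.927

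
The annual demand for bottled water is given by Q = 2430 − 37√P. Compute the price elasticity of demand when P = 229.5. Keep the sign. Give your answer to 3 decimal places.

-0.150

At P = 229.5, Q = 1869.477.
dQ/dP = −37/(2√P) = -1.221.
ε = (dQ/dP)(P/Q) = (-1.221)(229.5/1869.477).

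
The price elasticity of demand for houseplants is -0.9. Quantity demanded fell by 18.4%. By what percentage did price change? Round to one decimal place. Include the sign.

%ΔP ≈ %ΔQ / ε = (-18.4%)/(-0.9) = 20.44%.

20.4%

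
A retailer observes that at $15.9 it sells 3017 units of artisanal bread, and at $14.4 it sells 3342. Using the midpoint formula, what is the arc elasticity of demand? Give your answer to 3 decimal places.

-1.032

ΔQ = 3342 − 3017 = 325; ΔP = 14.4 − 15.9 = -1.5.
Midpoints: P̄ = 15.15, Q̄ = 3179.5.
ε = (ΔQ/ΔP)(P̄/Q̄) = (325/-1.5)(15.15/3179.5).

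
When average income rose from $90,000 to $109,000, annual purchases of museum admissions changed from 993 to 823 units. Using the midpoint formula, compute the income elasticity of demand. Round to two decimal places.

-0.98

ΔQ = -170, ΔI = 19000. Midpoints: Ī = 99,500, Q̄ = 908.0.
ε_I = (ΔQ/ΔI)(Ī/Q̄) = (-170/19000)(99500/908.0).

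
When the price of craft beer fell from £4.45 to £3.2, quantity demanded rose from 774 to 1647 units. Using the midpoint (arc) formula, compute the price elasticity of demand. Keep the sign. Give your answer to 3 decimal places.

ΔQ = 1647 − 774 = 873; ΔP = 3.2 − 4.45 = -1.25.
Midpoints: P̄ = 3.83, Q̄ = 1210.5.
ε = (ΔQ/ΔP)(P̄/Q̄) = (873/-1.25)(3.83/1210.5).

-2.207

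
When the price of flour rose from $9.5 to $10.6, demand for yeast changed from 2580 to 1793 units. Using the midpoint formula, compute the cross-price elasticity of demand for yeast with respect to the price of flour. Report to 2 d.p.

ΔQ_x = 1793 − 2580 = -787; ΔP_y = 10.6 − 9.5 = 1.1.
Midpoints: P̄_y = 10.05, Q̄_x = 2186.5.
ε_xy = (ΔQ_x/ΔP_y)(P̄_y/Q̄_x) = (-787/1.1)(10.05/2186.5).

-3.29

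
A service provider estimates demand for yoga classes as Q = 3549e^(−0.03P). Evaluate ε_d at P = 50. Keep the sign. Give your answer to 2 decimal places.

At P = 50, Q = 791.889.
dQ/dP = −0.03·3549e^(−0.03P) = −0.03Q = -23.757.
ε = (dQ/dP)(P/Q) = (-23.757)(50/791.889).

-1.50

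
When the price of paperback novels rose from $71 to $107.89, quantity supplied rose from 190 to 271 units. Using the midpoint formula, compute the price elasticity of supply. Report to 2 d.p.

ΔQ = 271 − 190 = 81; ΔP = 107.89 − 71 = 36.89.
Midpoints: P̄ = 89.44, Q̄ = 230.5.
ε_s = (ΔQ/ΔP)(P̄/Q̄) = (81/36.89)(89.44/230.5).

0.85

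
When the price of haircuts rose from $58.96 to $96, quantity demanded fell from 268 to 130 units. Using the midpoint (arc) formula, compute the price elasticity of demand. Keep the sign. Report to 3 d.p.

-1.451

ΔQ = 130 − 268 = -138; ΔP = 96 − 58.96 = 37.04.
Midpoints: P̄ = 77.48, Q̄ = 199.0.
ε = (ΔQ/ΔP)(P̄/Q̄) = (-138/37.04)(77.48/199.0).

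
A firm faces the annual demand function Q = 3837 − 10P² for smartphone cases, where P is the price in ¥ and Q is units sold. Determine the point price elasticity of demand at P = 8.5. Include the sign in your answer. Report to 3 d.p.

-0.464

At P = 8.5, Q = 3114.500.
dQ/dP = −20P = -170.
ε = (dQ/dP)(P/Q) = (-170)(8.5/3114.500).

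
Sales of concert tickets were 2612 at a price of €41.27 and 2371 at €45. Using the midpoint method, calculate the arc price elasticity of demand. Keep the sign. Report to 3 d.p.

-1.119

ΔQ = 2371 − 2612 = -241; ΔP = 45 − 41.27 = 3.73.
Midpoints: P̄ = 43.14, Q̄ = 2491.5.
ε = (ΔQ/ΔP)(P̄/Q̄) = (-241/3.73)(43.14/2491.5).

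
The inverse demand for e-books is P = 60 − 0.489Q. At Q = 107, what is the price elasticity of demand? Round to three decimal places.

At Q = 107, P = 60 − 0.489(107) = 7.68.
dP/dQ = −0.489, so dQ/dP = 1/(−0.489) = -2.045.
ε = (dQ/dP)(P/Q) = (-2.045)(7.68/107).

-0.147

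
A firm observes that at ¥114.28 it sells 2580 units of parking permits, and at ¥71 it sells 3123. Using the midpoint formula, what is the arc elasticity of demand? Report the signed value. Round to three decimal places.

-0.408

ΔQ = 3123 − 2580 = 543; ΔP = 71 − 114.28 = -43.28.
Midpoints: P̄ = 92.64, Q̄ = 2851.5.
ε = (ΔQ/ΔP)(P̄/Q̄) = (543/-43.28)(92.64/2851.5).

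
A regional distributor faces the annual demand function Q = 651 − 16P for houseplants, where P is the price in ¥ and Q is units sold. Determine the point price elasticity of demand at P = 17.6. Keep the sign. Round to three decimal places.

-0.762

At P = 17.6, Q = 369.400.
dQ/dP = −16.
ε = (dQ/dP)(P/Q) = (-16)(17.6/369.400).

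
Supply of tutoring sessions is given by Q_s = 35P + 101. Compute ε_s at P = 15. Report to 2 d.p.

At P = 15, Q_s = 626.
dQ_s/dP = 35.
ε_s = (dQ_s/dP)(P/Q_s) = (35)(15/626).

0.84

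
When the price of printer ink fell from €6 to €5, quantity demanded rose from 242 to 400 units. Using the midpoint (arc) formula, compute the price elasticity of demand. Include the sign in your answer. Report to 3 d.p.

-2.707

ΔQ = 400 − 242 = 158; ΔP = 5 − 6 = -1.
Midpoints: P̄ = 5.50, Q̄ = 321.0.
ε = (ΔQ/ΔP)(P̄/Q̄) = (158/-1)(5.50/321.0).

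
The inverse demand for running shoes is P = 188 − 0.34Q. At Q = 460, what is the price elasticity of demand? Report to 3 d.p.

At Q = 460, P = 188 − 0.34(460) = 31.60.
dP/dQ = −0.34, so dQ/dP = 1/(−0.34) = -2.941.
ε = (dQ/dP)(P/Q) = (-2.941)(31.60/460).

-0.202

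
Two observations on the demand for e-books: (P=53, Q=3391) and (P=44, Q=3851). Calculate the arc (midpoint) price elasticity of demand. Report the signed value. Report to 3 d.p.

-0.685

ΔQ = 3851 − 3391 = 460; ΔP = 44 − 53 = -9.
Midpoints: P̄ = 48.50, Q̄ = 3621.0.
ε = (ΔQ/ΔP)(P̄/Q̄) = (460/-9)(48.50/3621.0).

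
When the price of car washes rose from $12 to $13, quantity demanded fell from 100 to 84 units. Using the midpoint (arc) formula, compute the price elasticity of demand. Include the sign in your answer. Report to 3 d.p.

-2.174

ΔQ = 84 − 100 = -16; ΔP = 13 − 12 = 1.
Midpoints: P̄ = 12.50, Q̄ = 92.0.
ε = (ΔQ/ΔP)(P̄/Q̄) = (-16/1)(12.50/92.0).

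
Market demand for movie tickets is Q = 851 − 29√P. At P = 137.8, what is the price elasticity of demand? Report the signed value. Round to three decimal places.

-0.333

At P = 137.8, Q = 510.574.
dQ/dP = −29/(2√P) = -1.235.
ε = (dQ/dP)(P/Q) = (-1.235)(137.8/510.574).
|ε| < 1, so demand is inelastic at this price.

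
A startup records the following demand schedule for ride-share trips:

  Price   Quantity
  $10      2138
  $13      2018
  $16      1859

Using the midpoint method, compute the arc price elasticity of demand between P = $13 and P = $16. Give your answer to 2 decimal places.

At P = 13, Q = 2018; at P = 16, Q = 1859.
ΔQ = -159, ΔP = 3. Midpoints: P̄ = 14.50, Q̄ = 1938.5.
ε = (ΔQ/ΔP)(P̄/Q̄) = (-159/3)(14.50/1938.5).

-0.40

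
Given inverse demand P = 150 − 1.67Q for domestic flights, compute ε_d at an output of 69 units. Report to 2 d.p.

At Q = 69, P = 150 − 1.67(69) = 34.77.
dP/dQ = −1.67, so dQ/dP = 1/(−1.67) = -0.599.
ε = (dQ/dP)(P/Q) = (-0.599)(34.77/69).

-0.30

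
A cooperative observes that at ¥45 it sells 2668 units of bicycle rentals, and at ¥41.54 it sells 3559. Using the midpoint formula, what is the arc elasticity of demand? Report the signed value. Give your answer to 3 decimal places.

-3.579

ΔQ = 3559 − 2668 = 891; ΔP = 41.54 − 45 = -3.46.
Midpoints: P̄ = 43.27, Q̄ = 3113.5.
ε = (ΔQ/ΔP)(P̄/Q̄) = (891/-3.46)(43.27/3113.5).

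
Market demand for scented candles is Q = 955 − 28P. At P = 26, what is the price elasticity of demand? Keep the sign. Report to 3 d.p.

-3.207

At P = 26, Q = 227.
dQ/dP = −28.
ε = (dQ/dP)(P/Q) = (-28)(26/227).
|ε| > 1, so demand is elastic at this price.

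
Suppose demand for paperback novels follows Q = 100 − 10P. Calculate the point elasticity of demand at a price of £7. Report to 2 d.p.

At P = 7, Q = 30.
dQ/dP = −10.
ε = (dQ/dP)(P/Q) = (-10)(7/30).
|ε| > 1, so demand is elastic at this price.

-2.33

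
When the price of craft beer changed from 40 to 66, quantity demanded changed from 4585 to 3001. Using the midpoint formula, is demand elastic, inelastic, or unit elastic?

inelastic

Arc ε ≈ -0.851.
|ε| = 0.85 < 1.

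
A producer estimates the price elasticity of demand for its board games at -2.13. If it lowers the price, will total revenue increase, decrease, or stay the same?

|ε| = 2.13 > 1, so demand is elastic. A price cut therefore raises total revenue.

increase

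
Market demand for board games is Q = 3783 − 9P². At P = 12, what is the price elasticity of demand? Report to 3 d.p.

At P = 12, Q = 2487.
dQ/dP = −18P = -216.
ε = (dQ/dP)(P/Q) = (-216)(12/2487).

-1.042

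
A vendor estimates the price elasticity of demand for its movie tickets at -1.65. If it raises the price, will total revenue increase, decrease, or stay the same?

decrease

|ε| = 1.65 > 1, so demand is elastic. A price rise therefore reduces total revenue.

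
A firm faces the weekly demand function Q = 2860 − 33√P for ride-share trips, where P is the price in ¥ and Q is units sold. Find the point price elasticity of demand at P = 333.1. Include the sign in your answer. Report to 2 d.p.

At P = 333.1, Q = 2257.716.
dQ/dP = −33/(2√P) = -0.904.
ε = (dQ/dP)(P/Q) = (-0.904)(333.1/2257.716).
|ε| < 1, so demand is inelastic at this price.

-0.13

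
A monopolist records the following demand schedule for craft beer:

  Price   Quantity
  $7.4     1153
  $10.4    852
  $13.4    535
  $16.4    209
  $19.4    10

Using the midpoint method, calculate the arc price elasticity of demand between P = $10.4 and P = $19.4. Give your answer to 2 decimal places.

At P = 10.4, Q = 852; at P = 19.4, Q = 10.
ΔQ = -842, ΔP = 9.0. Midpoints: P̄ = 14.90, Q̄ = 431.0.
ε = (ΔQ/ΔP)(P̄/Q̄) = (-842/9.0)(14.90/431.0).

-3.23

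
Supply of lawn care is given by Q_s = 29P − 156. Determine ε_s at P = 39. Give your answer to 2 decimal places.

At P = 39, Q_s = 975.
dQ_s/dP = 29.
ε_s = (dQ_s/dP)(P/Q_s) = (29)(39/975).

1.16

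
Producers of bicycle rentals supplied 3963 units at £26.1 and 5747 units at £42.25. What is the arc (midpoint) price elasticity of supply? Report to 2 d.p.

ΔQ = 5747 − 3963 = 1784; ΔP = 42.25 − 26.1 = 16.15.
Midpoints: P̄ = 34.17, Q̄ = 4855.0.
ε_s = (ΔQ/ΔP)(P̄/Q̄) = (1784/16.15)(34.17/4855.0).

0.78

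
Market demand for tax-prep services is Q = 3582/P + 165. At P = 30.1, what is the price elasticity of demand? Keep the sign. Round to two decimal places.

At P = 30.1, Q = 284.003.
dQ/dP = −3582/P² = -3.954.
ε = (dQ/dP)(P/Q) = (-3.954)(30.1/284.003).

-0.42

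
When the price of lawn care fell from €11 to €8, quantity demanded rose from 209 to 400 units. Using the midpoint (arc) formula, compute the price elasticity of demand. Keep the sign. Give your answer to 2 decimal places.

ΔQ = 400 − 209 = 191; ΔP = 8 − 11 = -3.
Midpoints: P̄ = 9.50, Q̄ = 304.5.
ε = (ΔQ/ΔP)(P̄/Q̄) = (191/-3)(9.50/304.5).

-1.99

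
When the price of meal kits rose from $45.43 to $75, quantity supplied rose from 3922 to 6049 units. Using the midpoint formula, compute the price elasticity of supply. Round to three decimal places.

ΔQ = 6049 − 3922 = 2127; ΔP = 75 − 45.43 = 29.57.
Midpoints: P̄ = 60.22, Q̄ = 4985.5.
ε_s = (ΔQ/ΔP)(P̄/Q̄) = (2127/29.57)(60.22/4985.5).

0.869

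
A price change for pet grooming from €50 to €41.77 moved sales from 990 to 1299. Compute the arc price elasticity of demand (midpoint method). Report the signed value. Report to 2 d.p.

ΔQ = 1299 − 990 = 309; ΔP = 41.77 − 50 = -8.23.
Midpoints: P̄ = 45.89, Q̄ = 1144.5.
ε = (ΔQ/ΔP)(P̄/Q̄) = (309/-8.23)(45.89/1144.5).

-1.51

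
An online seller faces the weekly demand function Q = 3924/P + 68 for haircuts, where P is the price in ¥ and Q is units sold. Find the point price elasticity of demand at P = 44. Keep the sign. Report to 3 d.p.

At P = 44, Q = 157.182.
dQ/dP = −3924/P² = -2.027.
ε = (dQ/dP)(P/Q) = (-2.027)(44/157.182).

-0.567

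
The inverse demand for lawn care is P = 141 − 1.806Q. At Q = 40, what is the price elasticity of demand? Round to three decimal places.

At Q = 40, P = 141 − 1.806(40) = 68.76.
dP/dQ = −1.806, so dQ/dP = 1/(−1.806) = -0.554.
ε = (dQ/dP)(P/Q) = (-0.554)(68.76/40).

-0.952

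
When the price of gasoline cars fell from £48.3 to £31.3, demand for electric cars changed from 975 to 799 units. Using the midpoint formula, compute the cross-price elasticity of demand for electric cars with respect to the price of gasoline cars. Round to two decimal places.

0.46

ΔQ_x = 799 − 975 = -176; ΔP_y = 31.3 − 48.3 = -17.0.
Midpoints: P̄_y = 39.80, Q̄_x = 887.0.
ε_xy = (ΔQ_x/ΔP_y)(P̄_y/Q̄_x) = (-176/-17.0)(39.80/887.0).
ε_xy > 0, so the goods are substitutes.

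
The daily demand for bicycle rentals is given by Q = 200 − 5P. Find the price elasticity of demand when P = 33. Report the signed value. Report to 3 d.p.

At P = 33, Q = 35.
dQ/dP = −5.
ε = (dQ/dP)(P/Q) = (-5)(33/35).

-4.714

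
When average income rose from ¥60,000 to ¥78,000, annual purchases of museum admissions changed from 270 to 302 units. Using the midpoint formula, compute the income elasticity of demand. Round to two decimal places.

ΔQ = 32, ΔI = 18000. Midpoints: Ī = 69,000, Q̄ = 286.0.
ε_I = (ΔQ/ΔI)(Ī/Q̄) = (32/18000)(69000/286.0).
ε_I > 0, so the good is normal.

0.43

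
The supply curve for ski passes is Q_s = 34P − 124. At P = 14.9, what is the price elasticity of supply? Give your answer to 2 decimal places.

At P = 14.9, Q_s = 382.60.
dQ_s/dP = 34.
ε_s = (dQ_s/dP)(P/Q_s) = (34)(14.9/382.60).

1.32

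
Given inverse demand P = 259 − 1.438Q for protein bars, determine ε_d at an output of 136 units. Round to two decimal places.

At Q = 136, P = 259 − 1.438(136) = 63.43.
dP/dQ = −1.438, so dQ/dP = 1/(−1.438) = -0.695.
ε = (dQ/dP)(P/Q) = (-0.695)(63.43/136).

-0.32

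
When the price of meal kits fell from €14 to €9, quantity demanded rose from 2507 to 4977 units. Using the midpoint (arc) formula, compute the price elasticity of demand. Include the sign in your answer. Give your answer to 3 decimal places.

-1.518

ΔQ = 4977 − 2507 = 2470; ΔP = 9 − 14 = -5.
Midpoints: P̄ = 11.50, Q̄ = 3742.0.
ε = (ΔQ/ΔP)(P̄/Q̄) = (2470/-5)(11.50/3742.0).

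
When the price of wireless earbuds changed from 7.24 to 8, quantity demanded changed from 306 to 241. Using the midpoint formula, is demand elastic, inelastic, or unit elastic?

elastic

Arc ε ≈ -2.383.
|ε| = 2.38 > 1.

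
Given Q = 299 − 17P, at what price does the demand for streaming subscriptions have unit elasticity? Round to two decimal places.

8.79

For linear demand Q = a − bP, ε = −bP/(a − bP). |ε| = 1 when bP = a − bP, i.e. P = a/(2b).
P = 299/(2·17) = 299/34 = 8.7941.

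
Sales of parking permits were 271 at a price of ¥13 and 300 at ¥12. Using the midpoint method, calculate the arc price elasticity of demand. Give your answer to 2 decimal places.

ΔQ = 300 − 271 = 29; ΔP = 12 − 13 = -1.
Midpoints: P̄ = 12.50, Q̄ = 285.5.
ε = (ΔQ/ΔP)(P̄/Q̄) = (29/-1)(12.50/285.5).

-1.27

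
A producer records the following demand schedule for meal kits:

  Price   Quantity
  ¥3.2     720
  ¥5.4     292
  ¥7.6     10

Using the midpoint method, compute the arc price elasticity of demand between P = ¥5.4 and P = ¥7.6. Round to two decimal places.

-5.52

At P = 5.4, Q = 292; at P = 7.6, Q = 10.
ΔQ = -282, ΔP = 2.2. Midpoints: P̄ = 6.50, Q̄ = 151.0.
ε = (ΔQ/ΔP)(P̄/Q̄) = (-282/2.2)(6.50/151.0).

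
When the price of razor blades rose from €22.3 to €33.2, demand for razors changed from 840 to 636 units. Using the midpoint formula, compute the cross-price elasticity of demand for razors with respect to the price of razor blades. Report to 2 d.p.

ΔQ_x = 636 − 840 = -204; ΔP_y = 33.2 − 22.3 = 10.9.
Midpoints: P̄_y = 27.75, Q̄_x = 738.0.
ε_xy = (ΔQ_x/ΔP_y)(P̄_y/Q̄_x) = (-204/10.9)(27.75/738.0).

-0.70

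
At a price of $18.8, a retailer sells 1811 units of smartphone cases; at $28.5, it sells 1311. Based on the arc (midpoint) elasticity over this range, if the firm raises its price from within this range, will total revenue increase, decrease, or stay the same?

increase

Arc ε = (-500/9.7)(23.65/1561.0) ≈ -0.781.
|ε| = 0.78 < 1, so demand is inelastic. A price rise therefore raises total revenue.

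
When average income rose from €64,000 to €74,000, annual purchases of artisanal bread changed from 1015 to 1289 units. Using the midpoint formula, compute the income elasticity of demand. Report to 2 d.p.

ΔQ = 274, ΔI = 10000. Midpoints: Ī = 69,000, Q̄ = 1152.0.
ε_I = (ΔQ/ΔI)(Ī/Q̄) = (274/10000)(69000/1152.0).

1.64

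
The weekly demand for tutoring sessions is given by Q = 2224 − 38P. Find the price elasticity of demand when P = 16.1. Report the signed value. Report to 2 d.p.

At P = 16.1, Q = 1612.200.
dQ/dP = −38.
ε = (dQ/dP)(P/Q) = (-38)(16.1/1612.200).

-0.38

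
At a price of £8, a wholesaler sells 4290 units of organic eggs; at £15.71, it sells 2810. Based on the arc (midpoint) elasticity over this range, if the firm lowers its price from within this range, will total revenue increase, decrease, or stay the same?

Arc ε = (-1480/7.71)(11.86/3550.0) ≈ -0.641.
|ε| = 0.64 < 1, so demand is inelastic. A price cut therefore reduces total revenue.

decrease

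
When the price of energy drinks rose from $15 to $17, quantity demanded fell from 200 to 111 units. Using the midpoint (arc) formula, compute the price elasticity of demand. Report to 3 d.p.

ΔQ = 111 − 200 = -89; ΔP = 17 − 15 = 2.
Midpoints: P̄ = 16.00, Q̄ = 155.5.
ε = (ΔQ/ΔP)(P̄/Q̄) = (-89/2)(16.00/155.5).

-4.579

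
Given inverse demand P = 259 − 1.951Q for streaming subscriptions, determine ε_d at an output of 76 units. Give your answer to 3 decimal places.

At Q = 76, P = 259 − 1.951(76) = 110.72.
dP/dQ = −1.951, so dQ/dP = 1/(−1.951) = -0.513.
ε = (dQ/dP)(P/Q) = (-0.513)(110.72/76).

-0.747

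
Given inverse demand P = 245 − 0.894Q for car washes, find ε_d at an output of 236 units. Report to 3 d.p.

At Q = 236, P = 245 − 0.894(236) = 34.02.
dP/dQ = −0.894, so dQ/dP = 1/(−0.894) = -1.119.
ε = (dQ/dP)(P/Q) = (-1.119)(34.02/236).

-0.161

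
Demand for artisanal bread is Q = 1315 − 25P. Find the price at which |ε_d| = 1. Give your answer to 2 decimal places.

26.30

For linear demand Q = a − bP, ε = −bP/(a − bP). |ε| = 1 when bP = a − bP, i.e. P = a/(2b).
P = 1315/(2·25) = 1315/50 = 26.3000.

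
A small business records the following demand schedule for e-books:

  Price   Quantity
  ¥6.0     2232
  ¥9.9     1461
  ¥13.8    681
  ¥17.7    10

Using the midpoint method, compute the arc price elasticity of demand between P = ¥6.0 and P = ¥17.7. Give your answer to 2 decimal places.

-2.01

At P = 6.0, Q = 2232; at P = 17.7, Q = 10.
ΔQ = -2222, ΔP = 11.7. Midpoints: P̄ = 11.85, Q̄ = 1121.0.
ε = (ΔQ/ΔP)(P̄/Q̄) = (-2222/11.7)(11.85/1121.0).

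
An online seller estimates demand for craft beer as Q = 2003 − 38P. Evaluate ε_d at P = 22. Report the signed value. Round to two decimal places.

-0.72

At P = 22, Q = 1167.
dQ/dP = −38.
ε = (dQ/dP)(P/Q) = (-38)(22/1167).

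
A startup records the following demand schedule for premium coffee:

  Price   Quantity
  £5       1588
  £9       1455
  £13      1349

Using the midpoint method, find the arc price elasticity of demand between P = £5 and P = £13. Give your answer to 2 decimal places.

-0.18

At P = 5, Q = 1588; at P = 13, Q = 1349.
ΔQ = -239, ΔP = 8. Midpoints: P̄ = 9.00, Q̄ = 1468.5.
ε = (ΔQ/ΔP)(P̄/Q̄) = (-239/8)(9.00/1468.5).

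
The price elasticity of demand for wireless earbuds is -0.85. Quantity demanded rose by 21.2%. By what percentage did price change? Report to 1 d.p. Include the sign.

-24.9%

%ΔP ≈ %ΔQ / ε = (21.2%)/(-0.85) = -24.94%.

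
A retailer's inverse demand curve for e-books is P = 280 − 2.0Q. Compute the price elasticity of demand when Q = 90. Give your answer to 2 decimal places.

At Q = 90, P = 280 − 2.0(90) = 100.00.
dP/dQ = −2.0, so dQ/dP = 1/(−2.0) = -0.500.
ε = (dQ/dP)(P/Q) = (-0.500)(100.00/90).

-0.56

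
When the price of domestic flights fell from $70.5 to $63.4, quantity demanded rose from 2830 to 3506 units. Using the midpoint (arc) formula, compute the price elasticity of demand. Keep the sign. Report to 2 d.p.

ΔQ = 3506 − 2830 = 676; ΔP = 63.4 − 70.5 = -7.1.
Midpoints: P̄ = 66.95, Q̄ = 3168.0.
ε = (ΔQ/ΔP)(P̄/Q̄) = (676/-7.1)(66.95/3168.0).

-2.01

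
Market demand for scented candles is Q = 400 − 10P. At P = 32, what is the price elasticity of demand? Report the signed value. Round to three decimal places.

At P = 32, Q = 80.
dQ/dP = −10.
ε = (dQ/dP)(P/Q) = (-10)(32/80).
|ε| > 1, so demand is elastic at this price.

-4.000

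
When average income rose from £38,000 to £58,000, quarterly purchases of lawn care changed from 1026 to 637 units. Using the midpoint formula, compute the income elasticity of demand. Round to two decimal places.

-1.12

ΔQ = -389, ΔI = 20000. Midpoints: Ī = 48,000, Q̄ = 831.5.
ε_I = (ΔQ/ΔI)(Ī/Q̄) = (-389/20000)(48000/831.5).
ε_I < 0, so the good is inferior.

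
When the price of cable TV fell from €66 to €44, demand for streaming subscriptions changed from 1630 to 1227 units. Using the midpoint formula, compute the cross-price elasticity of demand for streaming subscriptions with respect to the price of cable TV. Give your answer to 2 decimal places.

ΔQ_x = 1227 − 1630 = -403; ΔP_y = 44 − 66 = -22.
Midpoints: P̄_y = 55.00, Q̄_x = 1428.5.
ε_xy = (ΔQ_x/ΔP_y)(P̄_y/Q̄_x) = (-403/-22)(55.00/1428.5).
ε_xy > 0, so the goods are substitutes.

0.71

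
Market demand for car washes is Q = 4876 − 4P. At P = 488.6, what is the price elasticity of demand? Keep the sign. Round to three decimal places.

At P = 488.6, Q = 2921.600.
dQ/dP = −4.
ε = (dQ/dP)(P/Q) = (-4)(488.6/2921.600).

-0.669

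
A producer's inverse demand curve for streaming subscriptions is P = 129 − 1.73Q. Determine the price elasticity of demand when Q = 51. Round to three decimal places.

At Q = 51, P = 129 − 1.73(51) = 40.77.
dP/dQ = −1.73, so dQ/dP = 1/(−1.73) = -0.578.
ε = (dQ/dP)(P/Q) = (-0.578)(40.77/51).

-0.462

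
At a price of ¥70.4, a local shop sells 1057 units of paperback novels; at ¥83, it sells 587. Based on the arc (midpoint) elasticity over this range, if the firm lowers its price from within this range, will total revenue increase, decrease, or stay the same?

Arc ε = (-470/12.6)(76.70/822.0) ≈ -3.481.
|ε| = 3.48 > 1, so demand is elastic. A price cut therefore raises total revenue.

increase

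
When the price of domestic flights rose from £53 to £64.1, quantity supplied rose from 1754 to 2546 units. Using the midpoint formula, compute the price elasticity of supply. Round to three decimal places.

1.943

ΔQ = 2546 − 1754 = 792; ΔP = 64.1 − 53 = 11.1.
Midpoints: P̄ = 58.55, Q̄ = 2150.0.
ε_s = (ΔQ/ΔP)(P̄/Q̄) = (792/11.1)(58.55/2150.0).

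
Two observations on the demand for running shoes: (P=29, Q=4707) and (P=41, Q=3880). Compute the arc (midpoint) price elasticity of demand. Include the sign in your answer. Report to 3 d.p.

ΔQ = 3880 − 4707 = -827; ΔP = 41 − 29 = 12.
Midpoints: P̄ = 35.00, Q̄ = 4293.5.
ε = (ΔQ/ΔP)(P̄/Q̄) = (-827/12)(35.00/4293.5).

-0.562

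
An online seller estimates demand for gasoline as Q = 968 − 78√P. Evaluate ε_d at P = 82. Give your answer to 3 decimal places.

-1.350

At P = 82, Q = 261.680.
dQ/dP = −78/(2√P) = -4.307.
ε = (dQ/dP)(P/Q) = (-4.307)(82/261.680).
|ε| > 1, so demand is elastic at this price.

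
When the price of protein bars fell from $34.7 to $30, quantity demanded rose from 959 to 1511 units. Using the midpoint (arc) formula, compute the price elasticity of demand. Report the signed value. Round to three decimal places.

-3.076

ΔQ = 1511 − 959 = 552; ΔP = 30 − 34.7 = -4.7.
Midpoints: P̄ = 32.35, Q̄ = 1235.0.
ε = (ΔQ/ΔP)(P̄/Q̄) = (552/-4.7)(32.35/1235.0).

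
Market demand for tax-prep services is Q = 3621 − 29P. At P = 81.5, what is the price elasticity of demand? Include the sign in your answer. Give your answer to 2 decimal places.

At P = 81.5, Q = 1257.500.
dQ/dP = −29.
ε = (dQ/dP)(P/Q) = (-29)(81.5/1257.500).
|ε| > 1, so demand is elastic at this price.

-1.88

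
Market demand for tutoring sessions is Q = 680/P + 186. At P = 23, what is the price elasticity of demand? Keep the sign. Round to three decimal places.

-0.137

At P = 23, Q = 215.565.
dQ/dP = −680/P² = -1.285.
ε = (dQ/dP)(P/Q) = (-1.285)(23/215.565).
|ε| < 1, so demand is inelastic at this price.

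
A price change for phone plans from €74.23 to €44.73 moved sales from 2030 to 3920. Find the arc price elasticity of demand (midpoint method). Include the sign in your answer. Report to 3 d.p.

ΔQ = 3920 − 2030 = 1890; ΔP = 44.73 − 74.23 = -29.5.
Midpoints: P̄ = 59.48, Q̄ = 2975.0.
ε = (ΔQ/ΔP)(P̄/Q̄) = (1890/-29.5)(59.48/2975.0).

-1.281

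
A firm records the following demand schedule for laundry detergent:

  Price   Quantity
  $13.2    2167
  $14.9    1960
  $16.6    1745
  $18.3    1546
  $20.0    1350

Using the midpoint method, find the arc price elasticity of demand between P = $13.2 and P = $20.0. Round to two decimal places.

-1.13

At P = 13.2, Q = 2167; at P = 20.0, Q = 1350.
ΔQ = -817, ΔP = 6.8. Midpoints: P̄ = 16.60, Q̄ = 1758.5.
ε = (ΔQ/ΔP)(P̄/Q̄) = (-817/6.8)(16.60/1758.5).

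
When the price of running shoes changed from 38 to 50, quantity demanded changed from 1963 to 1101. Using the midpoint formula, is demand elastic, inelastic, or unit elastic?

elastic

Arc ε ≈ -2.063.
|ε| = 2.06 > 1.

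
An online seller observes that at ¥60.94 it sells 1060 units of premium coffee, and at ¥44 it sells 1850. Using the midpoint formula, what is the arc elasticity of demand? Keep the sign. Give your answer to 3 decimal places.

-1.682

ΔQ = 1850 − 1060 = 790; ΔP = 44 − 60.94 = -16.94.
Midpoints: P̄ = 52.47, Q̄ = 1455.0.
ε = (ΔQ/ΔP)(P̄/Q̄) = (790/-16.94)(52.47/1455.0).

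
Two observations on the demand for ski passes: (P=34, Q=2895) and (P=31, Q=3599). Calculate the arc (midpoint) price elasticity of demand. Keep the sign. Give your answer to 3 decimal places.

-2.349

ΔQ = 3599 − 2895 = 704; ΔP = 31 − 34 = -3.
Midpoints: P̄ = 32.50, Q̄ = 3247.0.
ε = (ΔQ/ΔP)(P̄/Q̄) = (704/-3)(32.50/3247.0).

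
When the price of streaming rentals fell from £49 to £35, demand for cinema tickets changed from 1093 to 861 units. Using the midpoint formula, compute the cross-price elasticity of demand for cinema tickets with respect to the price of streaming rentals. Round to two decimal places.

0.71

ΔQ_x = 861 − 1093 = -232; ΔP_y = 35 − 49 = -14.
Midpoints: P̄_y = 42.00, Q̄_x = 977.0.
ε_xy = (ΔQ_x/ΔP_y)(P̄_y/Q̄_x) = (-232/-14)(42.00/977.0).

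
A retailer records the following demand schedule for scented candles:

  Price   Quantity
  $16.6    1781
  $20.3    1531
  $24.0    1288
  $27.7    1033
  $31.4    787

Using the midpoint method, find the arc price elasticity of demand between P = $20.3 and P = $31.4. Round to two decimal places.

At P = 20.3, Q = 1531; at P = 31.4, Q = 787.
ΔQ = -744, ΔP = 11.1. Midpoints: P̄ = 25.85, Q̄ = 1159.0.
ε = (ΔQ/ΔP)(P̄/Q̄) = (-744/11.1)(25.85/1159.0).

-1.49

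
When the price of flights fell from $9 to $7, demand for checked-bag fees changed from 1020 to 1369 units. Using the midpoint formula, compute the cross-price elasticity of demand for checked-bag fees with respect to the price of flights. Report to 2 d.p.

-1.17

ΔQ_x = 1369 − 1020 = 349; ΔP_y = 7 − 9 = -2.
Midpoints: P̄_y = 8.00, Q̄_x = 1194.5.
ε_xy = (ΔQ_x/ΔP_y)(P̄_y/Q̄_x) = (349/-2)(8.00/1194.5).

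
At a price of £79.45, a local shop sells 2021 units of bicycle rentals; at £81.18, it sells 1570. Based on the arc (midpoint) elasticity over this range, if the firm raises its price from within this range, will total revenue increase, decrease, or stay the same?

decrease

Arc ε = (-451/1.73)(80.31/1795.5) ≈ -11.661.
|ε| = 11.66 > 1, so demand is elastic. A price rise therefore reduces total revenue.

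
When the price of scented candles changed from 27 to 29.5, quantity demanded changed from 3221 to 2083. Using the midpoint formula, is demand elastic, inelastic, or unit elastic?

elastic

Arc ε ≈ -4.849.
|ε| = 4.85 > 1.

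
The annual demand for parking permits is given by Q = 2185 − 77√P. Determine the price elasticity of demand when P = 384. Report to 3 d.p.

At P = 384, Q = 676.114.
dQ/dP = −77/(2√P) = -1.965.
ε = (dQ/dP)(P/Q) = (-1.965)(384/676.114).

-1.116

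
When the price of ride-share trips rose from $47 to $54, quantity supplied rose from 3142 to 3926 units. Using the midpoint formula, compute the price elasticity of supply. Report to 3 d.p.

1.600

ΔQ = 3926 − 3142 = 784; ΔP = 54 − 47 = 7.
Midpoints: P̄ = 50.50, Q̄ = 3534.0.
ε_s = (ΔQ/ΔP)(P̄/Q̄) = (784/7)(50.50/3534.0).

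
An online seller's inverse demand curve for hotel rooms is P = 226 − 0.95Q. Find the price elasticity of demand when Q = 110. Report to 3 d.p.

At Q = 110, P = 226 − 0.95(110) = 121.50.
dP/dQ = −0.95, so dQ/dP = 1/(−0.95) = -1.053.
ε = (dQ/dP)(P/Q) = (-1.053)(121.50/110).

-1.163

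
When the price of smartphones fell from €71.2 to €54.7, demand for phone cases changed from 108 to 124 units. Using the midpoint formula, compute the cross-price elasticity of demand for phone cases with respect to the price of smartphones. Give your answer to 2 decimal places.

ΔQ_x = 124 − 108 = 16; ΔP_y = 54.7 − 71.2 = -16.5.
Midpoints: P̄_y = 62.95, Q̄_x = 116.0.
ε_xy = (ΔQ_x/ΔP_y)(P̄_y/Q̄_x) = (16/-16.5)(62.95/116.0).
ε_xy < 0, so the goods are complements.

-0.53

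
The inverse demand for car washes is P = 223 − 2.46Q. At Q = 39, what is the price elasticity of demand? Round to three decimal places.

-1.324

At Q = 39, P = 223 − 2.46(39) = 127.06.
dP/dQ = −2.46, so dQ/dP = 1/(−2.46) = -0.407.
ε = (dQ/dP)(P/Q) = (-0.407)(127.06/39).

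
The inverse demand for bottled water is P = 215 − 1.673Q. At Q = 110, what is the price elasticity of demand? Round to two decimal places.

-0.17

At Q = 110, P = 215 − 1.673(110) = 30.97.
dP/dQ = −1.673, so dQ/dP = 1/(−1.673) = -0.598.
ε = (dQ/dP)(P/Q) = (-0.598)(30.97/110).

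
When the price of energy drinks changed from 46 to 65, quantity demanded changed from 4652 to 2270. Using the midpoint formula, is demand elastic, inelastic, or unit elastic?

elastic

Arc ε ≈ -2.010.
|ε| = 2.01 > 1.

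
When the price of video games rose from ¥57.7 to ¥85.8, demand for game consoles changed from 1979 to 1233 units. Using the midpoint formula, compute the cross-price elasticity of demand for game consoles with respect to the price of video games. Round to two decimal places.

ΔQ_x = 1233 − 1979 = -746; ΔP_y = 85.8 − 57.7 = 28.1.
Midpoints: P̄_y = 71.75, Q̄_x = 1606.0.
ε_xy = (ΔQ_x/ΔP_y)(P̄_y/Q̄_x) = (-746/28.1)(71.75/1606.0).

-1.19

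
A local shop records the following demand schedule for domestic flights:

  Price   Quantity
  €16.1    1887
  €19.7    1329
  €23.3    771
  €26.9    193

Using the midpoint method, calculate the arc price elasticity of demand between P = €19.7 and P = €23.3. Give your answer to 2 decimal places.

At P = 19.7, Q = 1329; at P = 23.3, Q = 771.
ΔQ = -558, ΔP = 3.6. Midpoints: P̄ = 21.50, Q̄ = 1050.0.
ε = (ΔQ/ΔP)(P̄/Q̄) = (-558/3.6)(21.50/1050.0).

-3.17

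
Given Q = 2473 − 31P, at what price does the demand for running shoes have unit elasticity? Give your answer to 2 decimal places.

For linear demand Q = a − bP, ε = −bP/(a − bP). |ε| = 1 when bP = a − bP, i.e. P = a/(2b).
P = 2473/(2·31) = 2473/62 = 39.8871.

39.89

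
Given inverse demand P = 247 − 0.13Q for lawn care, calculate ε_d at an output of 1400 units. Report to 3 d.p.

At Q = 1400, P = 247 − 0.13(1400) = 65.00.
dP/dQ = −0.13, so dQ/dP = 1/(−0.13) = -7.692.
ε = (dQ/dP)(P/Q) = (-7.692)(65.00/1400).

-0.357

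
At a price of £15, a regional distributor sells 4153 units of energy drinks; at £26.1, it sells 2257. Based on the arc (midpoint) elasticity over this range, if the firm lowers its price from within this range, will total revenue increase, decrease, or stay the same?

increase

Arc ε = (-1896/11.1)(20.55/3205.0) ≈ -1.095.
|ε| = 1.10 > 1, so demand is elastic. A price cut therefore raises total revenue.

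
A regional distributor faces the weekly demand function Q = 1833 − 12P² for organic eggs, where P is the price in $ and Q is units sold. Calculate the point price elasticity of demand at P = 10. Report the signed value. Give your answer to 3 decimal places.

-3.791

At P = 10, Q = 633.
dQ/dP = −24P = -240.
ε = (dQ/dP)(P/Q) = (-240)(10/633).
|ε| > 1, so demand is elastic at this price.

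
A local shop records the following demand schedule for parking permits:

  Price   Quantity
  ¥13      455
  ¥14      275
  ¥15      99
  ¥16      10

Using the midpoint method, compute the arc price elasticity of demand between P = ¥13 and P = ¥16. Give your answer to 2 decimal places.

At P = 13, Q = 455; at P = 16, Q = 10.
ΔQ = -445, ΔP = 3. Midpoints: P̄ = 14.50, Q̄ = 232.5.
ε = (ΔQ/ΔP)(P̄/Q̄) = (-445/3)(14.50/232.5).

-9.25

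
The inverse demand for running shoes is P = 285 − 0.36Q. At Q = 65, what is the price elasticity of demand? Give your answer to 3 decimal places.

-11.179

At Q = 65, P = 285 − 0.36(65) = 261.60.
dP/dQ = −0.36, so dQ/dP = 1/(−0.36) = -2.778.
ε = (dQ/dP)(P/Q) = (-2.778)(261.60/65).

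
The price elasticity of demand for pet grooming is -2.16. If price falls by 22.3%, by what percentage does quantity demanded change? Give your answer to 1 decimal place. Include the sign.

%ΔQ ≈ ε × %ΔP = (-2.16)(-22.3%) = 48.17%.

48.2%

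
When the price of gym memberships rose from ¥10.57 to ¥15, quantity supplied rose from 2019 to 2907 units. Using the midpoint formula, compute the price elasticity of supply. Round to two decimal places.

ΔQ = 2907 − 2019 = 888; ΔP = 15 − 10.57 = 4.43.
Midpoints: P̄ = 12.79, Q̄ = 2463.0.
ε_s = (ΔQ/ΔP)(P̄/Q̄) = (888/4.43)(12.79/2463.0).

1.04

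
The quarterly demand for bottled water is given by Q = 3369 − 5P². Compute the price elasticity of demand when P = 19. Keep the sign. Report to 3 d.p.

-2.308

At P = 19, Q = 1564.
dQ/dP = −10P = -190.
ε = (dQ/dP)(P/Q) = (-190)(19/1564).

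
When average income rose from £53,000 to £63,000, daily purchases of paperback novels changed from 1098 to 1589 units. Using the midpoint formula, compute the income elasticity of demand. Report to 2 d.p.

ΔQ = 491, ΔI = 10000. Midpoints: Ī = 58,000, Q̄ = 1343.5.
ε_I = (ΔQ/ΔI)(Ī/Q̄) = (491/10000)(58000/1343.5).

2.12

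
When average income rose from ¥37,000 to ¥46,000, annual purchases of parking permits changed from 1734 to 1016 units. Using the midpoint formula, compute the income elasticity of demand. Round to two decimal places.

ΔQ = -718, ΔI = 9000. Midpoints: Ī = 41,500, Q̄ = 1375.0.
ε_I = (ΔQ/ΔI)(Ī/Q̄) = (-718/9000)(41500/1375.0).

-2.41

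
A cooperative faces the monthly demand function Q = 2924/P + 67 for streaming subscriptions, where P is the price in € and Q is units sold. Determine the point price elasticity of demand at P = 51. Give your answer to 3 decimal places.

At P = 51, Q = 124.333.
dQ/dP = −2924/P² = -1.124.
ε = (dQ/dP)(P/Q) = (-1.124)(51/124.333).

-0.461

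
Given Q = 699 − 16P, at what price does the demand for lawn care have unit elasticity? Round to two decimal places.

21.84

For linear demand Q = a − bP, ε = −bP/(a − bP). |ε| = 1 when bP = a − bP, i.e. P = a/(2b).
P = 699/(2·16) = 699/32 = 21.8438.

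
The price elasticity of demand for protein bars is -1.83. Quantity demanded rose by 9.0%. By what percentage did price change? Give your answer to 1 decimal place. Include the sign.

%ΔP ≈ %ΔQ / ε = (9.0%)/(-1.83) = -4.92%.

-4.9%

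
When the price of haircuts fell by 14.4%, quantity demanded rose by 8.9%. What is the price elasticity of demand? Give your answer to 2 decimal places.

ε = %ΔQ / %ΔP = (8.9)/(-14.4) = -0.618.

-0.62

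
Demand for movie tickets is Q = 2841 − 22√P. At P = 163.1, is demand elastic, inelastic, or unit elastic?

inelastic

Q = 2560.037, dQ/dP = -0.861.
ε = (dQ/dP)(P/Q) ≈ -0.055.
|ε| = 0.05 < 1.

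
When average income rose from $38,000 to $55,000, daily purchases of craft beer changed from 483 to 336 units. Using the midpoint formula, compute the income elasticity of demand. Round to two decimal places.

ΔQ = -147, ΔI = 17000. Midpoints: Ī = 46,500, Q̄ = 409.5.
ε_I = (ΔQ/ΔI)(Ī/Q̄) = (-147/17000)(46500/409.5).

-0.98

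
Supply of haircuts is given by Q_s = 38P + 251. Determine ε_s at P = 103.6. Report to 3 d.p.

0.940

At P = 103.6, Q_s = 4187.80.
dQ_s/dP = 38.
ε_s = (dQ_s/dP)(P/Q_s) = (38)(103.6/4187.80).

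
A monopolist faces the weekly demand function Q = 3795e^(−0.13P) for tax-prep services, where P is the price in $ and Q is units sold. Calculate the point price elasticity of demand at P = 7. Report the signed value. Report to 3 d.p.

At P = 7, Q = 1527.579.
dQ/dP = −0.13·3795e^(−0.13P) = −0.13Q = -198.585.
ε = (dQ/dP)(P/Q) = (-198.585)(7/1527.579).
|ε| < 1, so demand is inelastic at this price.

-0.910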